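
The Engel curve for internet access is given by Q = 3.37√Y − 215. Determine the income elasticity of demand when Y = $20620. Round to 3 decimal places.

0.900

At Y = 20620: Q = 268.921.
dQ/dY = 3.37/(2√Y) = 0.0117343 at this income.
η = (dQ/dY)·(Y/Q) = 0.0117343 × (20620/268.921) = 0.900.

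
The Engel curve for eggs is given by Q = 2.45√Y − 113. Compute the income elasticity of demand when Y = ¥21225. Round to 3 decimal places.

At Y = 21225: Q = 243.936.
dQ/dY = 2.45/(2√Y) = 0.00840838 at this income.
η = (dQ/dY)·(Y/Q) = 0.00840838 × (21225/243.936) = 0.732.

0.732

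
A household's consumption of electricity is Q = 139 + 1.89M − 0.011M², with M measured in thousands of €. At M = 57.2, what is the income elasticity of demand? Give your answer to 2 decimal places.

At M = 57.2: Q = 211.1178.
dQ/dM = 1.89 − 0.022M = 0.63160.
η = (dQ/dM)·(M/Q) = 0.63160 × (57.2/211.1178) = 0.17.

0.17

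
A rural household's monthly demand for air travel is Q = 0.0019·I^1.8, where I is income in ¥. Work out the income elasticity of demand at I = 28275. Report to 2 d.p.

1.80

For Q = A·I^β the income elasticity is constant and equal to β.
Here β = 1.8, so η = 1.80.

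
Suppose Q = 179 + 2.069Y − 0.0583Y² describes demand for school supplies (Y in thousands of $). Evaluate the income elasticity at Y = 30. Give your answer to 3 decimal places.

At Y = 30: Q = 188.6000.
dQ/dY = 2.069 − 0.1166Y = -1.42900.
η = (dQ/dY)·(Y/Q) = -1.42900 × (30/188.6000) = -0.227.

-0.227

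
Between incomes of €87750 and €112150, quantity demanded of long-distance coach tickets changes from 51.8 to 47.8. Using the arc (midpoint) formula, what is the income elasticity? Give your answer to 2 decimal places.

-0.33

ΔQ = 47.8 − 51.8 = -4; midpoint Q̄ = (51.8 + 47.8)/2 = 49.8.
ΔI = 112150 − 87750 = 24400; midpoint Ī = (87750 + 112150)/2 = 99950.
η = (ΔQ/Q̄) ÷ (ΔI/Ī) = (-4/49.8) ÷ (24400/99950) = -0.33.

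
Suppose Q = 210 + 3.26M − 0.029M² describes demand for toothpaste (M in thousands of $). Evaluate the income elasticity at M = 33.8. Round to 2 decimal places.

At M = 33.8: Q = 287.0572.
dQ/dM = 3.26 − 0.058M = 1.29960.
η = (dQ/dM)·(M/Q) = 1.29960 × (33.8/287.0572) = 0.15.

0.15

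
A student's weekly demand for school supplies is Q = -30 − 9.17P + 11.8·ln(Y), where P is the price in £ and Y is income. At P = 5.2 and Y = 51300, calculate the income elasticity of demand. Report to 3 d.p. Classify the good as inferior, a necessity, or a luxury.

0.235 (necessity)

At P = 5.2, Y = 51300: Q = 50.292.
Holding P constant, ∂Q/∂Y = 11.8/Y = 0.000230019.
η_Y = (∂Q/∂Y)·(Y/Q) = 0.000230019 × (51300/50.292) = 0.235.
Since 0 < η < 1, this is a necessity.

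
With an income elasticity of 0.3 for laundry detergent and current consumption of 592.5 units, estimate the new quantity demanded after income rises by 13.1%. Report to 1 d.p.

%ΔQ ≈ η × %ΔI = 0.3 × 13.1% = 3.93%.
New Q ≈ 592.5 × (1 + 0.0393) = 615.8.

615.8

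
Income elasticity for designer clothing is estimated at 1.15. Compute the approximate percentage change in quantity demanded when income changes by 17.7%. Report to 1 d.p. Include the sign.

%ΔQ ≈ η × %ΔI = 1.15 × 17.7% = 20.4%.

20.4%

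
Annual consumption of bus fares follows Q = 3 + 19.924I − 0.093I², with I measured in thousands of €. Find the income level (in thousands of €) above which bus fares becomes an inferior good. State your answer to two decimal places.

107.12

dQ/dI = 19.924 − 0.186I.
The good is inferior where dQ/dI < 0. Setting dQ/dI = 0 gives I = 19.924 / 0.186 = 107.12.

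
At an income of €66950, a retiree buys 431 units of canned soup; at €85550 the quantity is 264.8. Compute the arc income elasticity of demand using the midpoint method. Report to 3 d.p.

ΔQ = 264.8 − 431 = -166.2; midpoint Q̄ = (431 + 264.8)/2 = 347.9.
ΔI = 85550 − 66950 = 18600; midpoint Ī = (66950 + 85550)/2 = 76250.
η = (ΔQ/Q̄) ÷ (ΔI/Ī) = (-166.2/347.9) ÷ (18600/76250) = -1.958.

-1.958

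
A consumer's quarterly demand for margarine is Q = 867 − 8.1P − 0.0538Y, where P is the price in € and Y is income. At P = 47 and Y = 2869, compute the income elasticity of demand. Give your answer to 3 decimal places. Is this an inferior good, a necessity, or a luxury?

At P = 47, Y = 2869: Q = 331.948.
Holding P constant, ∂Q/∂Y = −0.0538.
η_Y = (∂Q/∂Y)·(Y/Q) = -0.0538 × (2869/331.948) = -0.465.
Since η < 0, this is an inferior good.

-0.465 (inferior good)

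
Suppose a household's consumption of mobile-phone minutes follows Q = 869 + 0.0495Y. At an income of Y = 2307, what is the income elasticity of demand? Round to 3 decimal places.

0.116

At Y = 2307: Q = 983.197.
dQ/dY = 0.0495.
η = (dQ/dY)·(Y/Q) = 0.0495 × (2307/983.197) = 0.116.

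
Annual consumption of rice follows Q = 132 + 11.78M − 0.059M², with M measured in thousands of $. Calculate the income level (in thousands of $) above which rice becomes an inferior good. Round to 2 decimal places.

99.83

dQ/dM = 11.78 − 0.118M.
The good is inferior where dQ/dM < 0. Setting dQ/dM = 0 gives M = 11.78 / 0.118 = 99.83.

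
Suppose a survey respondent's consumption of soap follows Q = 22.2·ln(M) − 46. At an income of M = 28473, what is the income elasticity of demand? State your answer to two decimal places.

At M = 28473: Q = 181.699.
dQ/dM = 22.2/M = 0.000779686 at this income.
η = (dQ/dM)·(M/Q) = 0.000779686 × (28473/181.699) = 0.12.

0.12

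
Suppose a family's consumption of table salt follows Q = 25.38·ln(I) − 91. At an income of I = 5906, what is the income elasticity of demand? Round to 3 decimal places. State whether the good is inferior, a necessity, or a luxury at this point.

At I = 5906: Q = 129.393.
dQ/dI = 25.38/I = 0.00429732 at this income.
η = (dQ/dI)·(I/Q) = 0.00429732 × (5906/129.393) = 0.196.
Since 0 < η < 1, the good is a necessity.

0.196 (necessity)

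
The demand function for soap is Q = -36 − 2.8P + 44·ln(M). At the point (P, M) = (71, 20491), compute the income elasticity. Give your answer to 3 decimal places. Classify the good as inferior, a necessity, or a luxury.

At P = 71, M = 20491: Q = 202.021.
Holding P constant, ∂Q/∂M = 44/M = 0.00214728.
η_M = (∂Q/∂M)·(M/Q) = 0.00214728 × (20491/202.021) = 0.218.
Since 0 < η < 1, this is a necessity.

0.218 (necessity)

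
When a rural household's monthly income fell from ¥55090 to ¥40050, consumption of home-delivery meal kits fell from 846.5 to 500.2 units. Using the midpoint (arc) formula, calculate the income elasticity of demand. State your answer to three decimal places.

1.627

ΔQ = 500.2 − 846.5 = -346.3; midpoint Q̄ = (846.5 + 500.2)/2 = 673.35.
ΔI = 40050 − 55090 = -15040; midpoint Ī = (55090 + 40050)/2 = 47570.
η = (ΔQ/Q̄) ÷ (ΔI/Ī) = (-346.3/673.35) ÷ (-15040/47570) = 1.627.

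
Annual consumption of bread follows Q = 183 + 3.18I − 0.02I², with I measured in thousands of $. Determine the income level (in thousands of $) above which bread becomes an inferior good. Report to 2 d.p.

dQ/dI = 3.18 − 0.04I.
The good is inferior where dQ/dI < 0. Setting dQ/dI = 0 gives I = 3.18 / 0.04 = 79.50.

79.50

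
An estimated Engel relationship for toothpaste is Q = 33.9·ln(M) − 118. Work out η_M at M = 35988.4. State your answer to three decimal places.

0.143

At M = 35988.4: Q = 237.643.
dQ/dM = 33.9/M = 0.00094197 at this income.
η = (dQ/dM)·(M/Q) = 0.00094197 × (35988.4/237.643) = 0.143.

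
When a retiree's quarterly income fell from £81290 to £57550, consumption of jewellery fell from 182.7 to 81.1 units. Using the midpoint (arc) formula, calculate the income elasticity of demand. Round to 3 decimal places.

ΔQ = 81.1 − 182.7 = -101.6; midpoint Q̄ = (182.7 + 81.1)/2 = 131.9.
ΔI = 57550 − 81290 = -23740; midpoint Ī = (81290 + 57550)/2 = 69420.
η = (ΔQ/Q̄) ÷ (ΔI/Ī) = (-101.6/131.9) ÷ (-23740/69420) = 2.252.

2.252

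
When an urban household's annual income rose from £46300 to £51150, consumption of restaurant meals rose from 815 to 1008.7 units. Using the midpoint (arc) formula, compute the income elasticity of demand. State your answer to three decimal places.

ΔQ = 1008.7 − 815 = 193.7; midpoint Q̄ = (815 + 1008.7)/2 = 911.85.
ΔI = 51150 − 46300 = 4850; midpoint Ī = (46300 + 51150)/2 = 48725.
η = (ΔQ/Q̄) ÷ (ΔI/Ī) = (193.7/911.85) ÷ (4850/48725) = 2.134.

2.134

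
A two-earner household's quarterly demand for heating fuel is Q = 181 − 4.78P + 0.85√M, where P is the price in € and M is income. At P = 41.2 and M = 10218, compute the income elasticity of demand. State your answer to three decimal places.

0.614

At P = 41.2, M = 10218: Q = 69.986.
Holding P constant, ∂Q/∂M = 0.85/(2√M) = 0.00420442.
η_M = (∂Q/∂M)·(M/Q) = 0.00420442 × (10218/69.986) = 0.614.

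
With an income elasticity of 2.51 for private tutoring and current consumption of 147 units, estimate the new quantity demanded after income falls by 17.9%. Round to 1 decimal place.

81.0

%ΔQ ≈ η × %ΔI = 2.51 × (-17.9%) = -44.929%.
New Q ≈ 147 × (1 − 0.44929) = 81.0.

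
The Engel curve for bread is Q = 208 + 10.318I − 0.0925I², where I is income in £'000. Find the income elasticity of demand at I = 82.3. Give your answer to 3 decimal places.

-0.938

At I = 82.3: Q = 430.6421.
dQ/dI = 10.318 − 0.185I = -4.90750.
η = (dQ/dI)·(I/Q) = -4.90750 × (82.3/430.6421) = -0.938.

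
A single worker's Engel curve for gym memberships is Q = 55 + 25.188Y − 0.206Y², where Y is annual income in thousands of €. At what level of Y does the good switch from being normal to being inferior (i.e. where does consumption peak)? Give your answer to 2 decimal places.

61.14

dQ/dY = 25.188 − 0.412Y.
The good is inferior where dQ/dY < 0. Setting dQ/dY = 0 gives Y = 25.188 / 0.412 = 61.14.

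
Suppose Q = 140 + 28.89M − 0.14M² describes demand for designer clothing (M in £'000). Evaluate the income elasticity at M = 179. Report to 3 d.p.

At M = 179: Q = 825.5700.
dQ/dM = 28.89 − 0.28M = -21.23000.
η = (dQ/dM)·(M/Q) = -21.23000 × (179/825.5700) = -4.603.

-4.603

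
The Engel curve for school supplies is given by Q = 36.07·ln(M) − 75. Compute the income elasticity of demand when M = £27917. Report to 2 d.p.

At M = 27917: Q = 294.248.
dQ/dM = 36.07/M = 0.00129204 at this income.
η = (dQ/dM)·(M/Q) = 0.00129204 × (27917/294.248) = 0.12.

0.12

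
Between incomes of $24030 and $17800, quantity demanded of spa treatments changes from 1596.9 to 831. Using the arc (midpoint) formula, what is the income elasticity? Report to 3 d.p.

ΔQ = 831 − 1596.9 = -765.9; midpoint Q̄ = (1596.9 + 831)/2 = 1213.95.
ΔI = 17800 − 24030 = -6230; midpoint Ī = (24030 + 17800)/2 = 20915.
η = (ΔQ/Q̄) ÷ (ΔI/Ī) = (-765.9/1213.95) ÷ (-6230/20915) = 2.118.

2.118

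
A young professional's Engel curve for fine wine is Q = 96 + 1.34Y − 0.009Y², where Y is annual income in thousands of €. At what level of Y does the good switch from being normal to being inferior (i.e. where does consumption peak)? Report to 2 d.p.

dQ/dY = 1.34 − 0.018Y.
The good is inferior where dQ/dY < 0. Setting dQ/dY = 0 gives Y = 1.34 / 0.018 = 74.44.

74.44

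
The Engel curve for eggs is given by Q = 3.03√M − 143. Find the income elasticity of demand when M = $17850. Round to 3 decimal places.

0.773

At M = 17850: Q = 261.820.
dQ/dM = 3.03/(2√M) = 0.0113395 at this income.
η = (dQ/dM)·(M/Q) = 0.0113395 × (17850/261.820) = 0.773.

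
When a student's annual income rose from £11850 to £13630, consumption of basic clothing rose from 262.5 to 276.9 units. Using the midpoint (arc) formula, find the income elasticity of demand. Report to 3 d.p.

ΔQ = 276.9 − 262.5 = 14.4; midpoint Q̄ = (262.5 + 276.9)/2 = 269.7.
ΔI = 13630 − 11850 = 1780; midpoint Ī = (11850 + 13630)/2 = 12740.
η = (ΔQ/Q̄) ÷ (ΔI/Ī) = (14.4/269.7) ÷ (1780/12740) = 0.382.

0.382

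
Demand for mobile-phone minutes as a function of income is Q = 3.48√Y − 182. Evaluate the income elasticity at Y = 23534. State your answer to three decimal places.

At Y = 23534: Q = 351.860.
dQ/dY = 3.48/(2√Y) = 0.0113423 at this income.
η = (dQ/dY)·(Y/Q) = 0.0113423 × (23534/351.860) = 0.759.

0.759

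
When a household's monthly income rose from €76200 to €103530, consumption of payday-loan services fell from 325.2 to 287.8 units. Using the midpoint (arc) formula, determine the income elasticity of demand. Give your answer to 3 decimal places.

-0.401

ΔQ = 287.8 − 325.2 = -37.4; midpoint Q̄ = (325.2 + 287.8)/2 = 306.5.
ΔI = 103530 − 76200 = 27330; midpoint Ī = (76200 + 103530)/2 = 89865.
η = (ΔQ/Q̄) ÷ (ΔI/Ī) = (-37.4/306.5) ÷ (27330/89865) = -0.401.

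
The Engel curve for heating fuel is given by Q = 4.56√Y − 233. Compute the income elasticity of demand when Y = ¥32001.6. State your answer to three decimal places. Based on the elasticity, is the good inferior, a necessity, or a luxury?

At Y = 32001.6: Q = 582.738.
dQ/dY = 4.56/(2√Y) = 0.0127453 at this income.
η = (dQ/dY)·(Y/Q) = 0.0127453 × (32001.6/582.738) = 0.700.
Since 0 < η < 1, the good is a necessity.

0.700 (necessity)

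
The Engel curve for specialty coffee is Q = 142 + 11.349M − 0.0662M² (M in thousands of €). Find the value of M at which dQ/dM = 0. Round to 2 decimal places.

85.72

dQ/dM = 11.349 − 0.1324M.
The good is inferior where dQ/dM < 0. Setting dQ/dM = 0 gives M = 11.349 / 0.1324 = 85.72.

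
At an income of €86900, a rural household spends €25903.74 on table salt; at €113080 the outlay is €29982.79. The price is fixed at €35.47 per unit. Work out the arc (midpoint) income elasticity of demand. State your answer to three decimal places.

0.558

With a constant price, Q₁ = 25903.74/35.47 = 730.300 and Q₂ = 29982.79/35.47 = 845.300 (equivalently, work directly with expenditure since P cancels).
Midpoint %ΔQ = (29982.79 − 25903.74)/27943.27 = 0.14598; midpoint %ΔI = (113080 − 86900)/99990 = 0.26183.
η = 0.14598 / 0.26183 = 0.558.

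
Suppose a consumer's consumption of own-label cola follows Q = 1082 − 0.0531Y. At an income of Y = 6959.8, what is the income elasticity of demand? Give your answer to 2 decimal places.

-0.52

At Y = 6959.8: Q = 712.435.
dQ/dY = −0.0531.
η = (dQ/dY)·(Y/Q) = -0.0531 × (6959.8/712.435) = -0.52.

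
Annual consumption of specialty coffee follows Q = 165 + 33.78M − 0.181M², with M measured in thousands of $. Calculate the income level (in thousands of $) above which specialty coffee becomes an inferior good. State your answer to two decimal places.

93.31

dQ/dM = 33.78 − 0.362M.
The good is inferior where dQ/dM < 0. Setting dQ/dM = 0 gives M = 33.78 / 0.362 = 93.31.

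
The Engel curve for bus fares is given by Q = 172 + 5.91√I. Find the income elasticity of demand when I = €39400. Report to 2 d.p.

0.44

At I = 39400: Q = 1345.102.
dQ/dI = 5.91/(2√I) = 0.0148871 at this income.
η = (dQ/dI)·(I/Q) = 0.0148871 × (39400/1345.102) = 0.44.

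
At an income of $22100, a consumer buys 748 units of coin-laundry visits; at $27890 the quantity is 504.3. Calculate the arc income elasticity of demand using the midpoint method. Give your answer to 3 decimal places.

ΔQ = 504.3 − 748 = -243.7; midpoint Q̄ = (748 + 504.3)/2 = 626.15.
ΔI = 27890 − 22100 = 5790; midpoint Ī = (22100 + 27890)/2 = 24995.
η = (ΔQ/Q̄) ÷ (ΔI/Ī) = (-243.7/626.15) ÷ (5790/24995) = -1.680.

-1.680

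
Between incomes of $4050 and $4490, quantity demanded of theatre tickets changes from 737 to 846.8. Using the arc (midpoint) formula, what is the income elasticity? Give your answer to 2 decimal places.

1.35

ΔQ = 846.8 − 737 = 109.8; midpoint Q̄ = (737 + 846.8)/2 = 791.9.
ΔI = 4490 − 4050 = 440; midpoint Ī = (4050 + 4490)/2 = 4270.
η = (ΔQ/Q̄) ÷ (ΔI/Ī) = (109.8/791.9) ÷ (440/4270) = 1.35.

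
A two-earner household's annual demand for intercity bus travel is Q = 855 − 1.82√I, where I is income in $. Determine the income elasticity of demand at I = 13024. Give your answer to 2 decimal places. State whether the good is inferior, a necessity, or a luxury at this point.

-0.16 (inferior good)

At I = 13024: Q = 647.297.
dQ/dI = -1.82/(2√I) = -0.00797387 at this income.
η = (dQ/dI)·(I/Q) = -0.00797387 × (13024/647.297) = -0.16.
Since η < 0, the good is an inferior good.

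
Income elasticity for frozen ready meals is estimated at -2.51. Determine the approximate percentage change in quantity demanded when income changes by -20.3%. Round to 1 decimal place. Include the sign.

%ΔQ ≈ η × %ΔI = -2.51 × (-20.3%) = 51.0%.

51.0%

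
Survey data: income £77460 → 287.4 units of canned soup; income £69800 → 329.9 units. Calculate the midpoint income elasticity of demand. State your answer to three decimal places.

ΔQ = 329.9 − 287.4 = 42.5; midpoint Q̄ = (287.4 + 329.9)/2 = 308.65.
ΔI = 69800 − 77460 = -7660; midpoint Ī = (77460 + 69800)/2 = 73630.
η = (ΔQ/Q̄) ÷ (ΔI/Ī) = (42.5/308.65) ÷ (-7660/73630) = -1.324.

-1.324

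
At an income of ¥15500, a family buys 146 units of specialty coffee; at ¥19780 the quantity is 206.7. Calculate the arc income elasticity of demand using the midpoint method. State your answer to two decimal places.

ΔQ = 206.7 − 146 = 60.7; midpoint Q̄ = (146 + 206.7)/2 = 176.35.
ΔI = 19780 − 15500 = 4280; midpoint Ī = (15500 + 19780)/2 = 17640.
η = (ΔQ/Q̄) ÷ (ΔI/Ī) = (60.7/176.35) ÷ (4280/17640) = 1.42.

1.42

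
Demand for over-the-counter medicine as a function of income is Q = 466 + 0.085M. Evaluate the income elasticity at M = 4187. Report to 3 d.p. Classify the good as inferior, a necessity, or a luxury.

At M = 4187: Q = 821.895.
dQ/dM = 0.085.
η = (dQ/dM)·(M/Q) = 0.085 × (4187/821.895) = 0.433.
Since 0 < η < 1, the good is a necessity.

0.433 (necessity)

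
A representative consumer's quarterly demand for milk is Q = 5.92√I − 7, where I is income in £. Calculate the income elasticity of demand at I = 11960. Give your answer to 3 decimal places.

0.505

At I = 11960: Q = 640.422.
dQ/dI = 5.92/(2√I) = 0.0270661 at this income.
η = (dQ/dI)·(I/Q) = 0.0270661 × (11960/640.422) = 0.505.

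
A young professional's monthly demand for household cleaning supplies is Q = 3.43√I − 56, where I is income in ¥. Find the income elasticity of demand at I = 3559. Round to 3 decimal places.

0.688

At I = 3559: Q = 148.625.
dQ/dI = 3.43/(2√I) = 0.0287475 at this income.
η = (dQ/dI)·(I/Q) = 0.0287475 × (3559/148.625) = 0.688.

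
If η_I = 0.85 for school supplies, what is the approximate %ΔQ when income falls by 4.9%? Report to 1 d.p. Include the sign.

%ΔQ ≈ η × %ΔI = 0.85 × (-4.9%) = -4.2%.

-4.2%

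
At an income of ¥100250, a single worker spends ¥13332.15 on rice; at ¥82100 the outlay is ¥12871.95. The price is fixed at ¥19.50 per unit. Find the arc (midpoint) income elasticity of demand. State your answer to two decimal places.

With a constant price, Q₁ = 13332.15/19.50 = 683.700 and Q₂ = 12871.95/19.50 = 660.100 (equivalently, work directly with expenditure since P cancels).
Midpoint %ΔQ = (12871.95 − 13332.15)/13102.05 = -0.03512; midpoint %ΔI = (82100 − 100250)/91175 = -0.19907.
η = -0.03512 / -0.19907 = 0.18.

0.18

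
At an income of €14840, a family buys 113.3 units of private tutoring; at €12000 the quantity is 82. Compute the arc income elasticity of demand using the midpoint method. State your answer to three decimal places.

1.515

ΔQ = 82 − 113.3 = -31.3; midpoint Q̄ = (113.3 + 82)/2 = 97.65.
ΔI = 12000 − 14840 = -2840; midpoint Ī = (14840 + 12000)/2 = 13420.
η = (ΔQ/Q̄) ÷ (ΔI/Ī) = (-31.3/97.65) ÷ (-2840/13420) = 1.515.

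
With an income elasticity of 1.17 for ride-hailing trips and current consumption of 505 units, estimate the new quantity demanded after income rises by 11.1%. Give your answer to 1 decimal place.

570.6

%ΔQ ≈ η × %ΔI = 1.17 × 11.1% = 12.987%.
New Q ≈ 505 × (1 + 0.12987) = 570.6.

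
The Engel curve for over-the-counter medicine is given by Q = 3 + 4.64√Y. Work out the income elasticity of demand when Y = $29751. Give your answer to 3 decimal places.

At Y = 29751: Q = 803.329.
dQ/dY = 4.64/(2√Y) = 0.0134505 at this income.
η = (dQ/dY)·(Y/Q) = 0.0134505 × (29751/803.329) = 0.498.

0.498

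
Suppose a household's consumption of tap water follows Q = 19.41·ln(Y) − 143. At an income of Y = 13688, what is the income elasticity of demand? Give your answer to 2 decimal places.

At Y = 13688: Q = 41.866.
dQ/dY = 19.41/Y = 0.00141803 at this income.
η = (dQ/dY)·(Y/Q) = 0.00141803 × (13688/41.866) = 0.46.

0.46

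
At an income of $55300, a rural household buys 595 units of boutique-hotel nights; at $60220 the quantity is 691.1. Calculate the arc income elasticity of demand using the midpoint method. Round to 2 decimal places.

ΔQ = 691.1 − 595 = 96.1; midpoint Q̄ = (595 + 691.1)/2 = 643.05.
ΔI = 60220 − 55300 = 4920; midpoint Ī = (55300 + 60220)/2 = 57760.
η = (ΔQ/Q̄) ÷ (ΔI/Ī) = (96.1/643.05) ÷ (4920/57760) = 1.75.

1.75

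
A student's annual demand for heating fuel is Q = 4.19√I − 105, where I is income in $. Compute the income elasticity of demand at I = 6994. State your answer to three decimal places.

0.714

At I = 6994: Q = 245.410.
dQ/dI = 4.19/(2√I) = 0.0250508 at this income.
η = (dQ/dI)·(I/Q) = 0.0250508 × (6994/245.410) = 0.714.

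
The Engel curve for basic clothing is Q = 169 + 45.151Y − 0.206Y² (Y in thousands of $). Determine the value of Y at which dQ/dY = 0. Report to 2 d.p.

dQ/dY = 45.151 − 0.412Y.
The good is inferior where dQ/dY < 0. Setting dQ/dY = 0 gives Y = 45.151 / 0.412 = 109.59.

109.59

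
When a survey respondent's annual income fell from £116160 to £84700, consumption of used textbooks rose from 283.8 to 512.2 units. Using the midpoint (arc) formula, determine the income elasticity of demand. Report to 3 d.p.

ΔQ = 512.2 − 283.8 = 228.4; midpoint Q̄ = (283.8 + 512.2)/2 = 398.
ΔI = 84700 − 116160 = -31460; midpoint Ī = (116160 + 84700)/2 = 100430.
η = (ΔQ/Q̄) ÷ (ΔI/Ī) = (228.4/398) ÷ (-31460/100430) = -1.832.

-1.832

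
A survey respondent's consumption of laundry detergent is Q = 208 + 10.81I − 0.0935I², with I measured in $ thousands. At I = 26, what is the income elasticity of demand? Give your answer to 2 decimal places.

At I = 26: Q = 425.8540.
dQ/dI = 10.81 − 0.187I = 5.94800.
η = (dQ/dI)·(I/Q) = 5.94800 × (26/425.8540) = 0.36.

0.36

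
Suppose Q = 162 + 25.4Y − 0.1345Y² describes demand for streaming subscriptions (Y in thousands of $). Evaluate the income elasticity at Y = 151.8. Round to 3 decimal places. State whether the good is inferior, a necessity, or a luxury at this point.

At Y = 151.8: Q = 918.4042.
dQ/dY = 25.4 − 0.269Y = -15.43420.
η = (dQ/dY)·(Y/Q) = -15.43420 × (151.8/918.4042) = -2.551.
η < 0 ⇒ inferior good.

-2.551 (inferior good)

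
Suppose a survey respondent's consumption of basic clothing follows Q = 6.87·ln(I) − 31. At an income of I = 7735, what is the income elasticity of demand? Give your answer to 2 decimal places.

At I = 7735: Q = 30.511.
dQ/dI = 6.87/I = 0.000888171 at this income.
η = (dQ/dI)·(I/Q) = 0.000888171 × (7735/30.511) = 0.23.

0.23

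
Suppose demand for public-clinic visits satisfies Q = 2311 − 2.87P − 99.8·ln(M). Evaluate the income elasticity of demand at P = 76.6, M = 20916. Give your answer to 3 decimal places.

At P = 76.6, M = 20916: Q = 1098.321.
Holding P constant, ∂Q/∂M = -99.8/M = -0.00477147.
η_M = (∂Q/∂M)·(M/Q) = -0.00477147 × (20916/1098.321) = -0.091.

-0.091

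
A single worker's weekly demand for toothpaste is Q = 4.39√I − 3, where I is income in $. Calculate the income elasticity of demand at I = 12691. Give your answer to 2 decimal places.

At I = 12691: Q = 491.553.
dQ/dI = 4.39/(2√I) = 0.0194844 at this income.
η = (dQ/dI)·(I/Q) = 0.0194844 × (12691/491.553) = 0.50.

0.50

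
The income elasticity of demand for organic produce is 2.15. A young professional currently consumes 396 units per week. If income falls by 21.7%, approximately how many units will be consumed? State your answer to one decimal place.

211.2

%ΔQ ≈ η × %ΔI = 2.15 × (-21.7%) = -46.655%.
New Q ≈ 396 × (1 − 0.46655) = 211.2.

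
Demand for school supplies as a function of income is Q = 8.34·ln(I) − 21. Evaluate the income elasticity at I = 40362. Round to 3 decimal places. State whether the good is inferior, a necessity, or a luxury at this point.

0.124 (necessity)

At I = 40362: Q = 67.451.
dQ/dI = 8.34/I = 0.00020663 at this income.
η = (dQ/dI)·(I/Q) = 0.00020663 × (40362/67.451) = 0.124.
Since 0 < η < 1, the good is a necessity.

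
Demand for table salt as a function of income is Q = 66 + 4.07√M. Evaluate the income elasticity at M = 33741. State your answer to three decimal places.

At M = 33741: Q = 813.607.
dQ/dM = 4.07/(2√M) = 0.0110786 at this income.
η = (dQ/dM)·(M/Q) = 0.0110786 × (33741/813.607) = 0.459.

0.459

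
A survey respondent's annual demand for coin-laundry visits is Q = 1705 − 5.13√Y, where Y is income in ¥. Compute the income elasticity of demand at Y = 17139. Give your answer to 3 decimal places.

At Y = 17139: Q = 1033.401.
dQ/dY = -5.13/(2√Y) = -0.0195927 at this income.
η = (dQ/dY)·(Y/Q) = -0.0195927 × (17139/1033.401) = -0.325.

-0.325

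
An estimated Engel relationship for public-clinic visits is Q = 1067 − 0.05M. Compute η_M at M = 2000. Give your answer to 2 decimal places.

At M = 2000: Q = 967.000.
dQ/dM = −0.05.
η = (dQ/dM)·(M/Q) = -0.05 × (2000/967.000) = -0.10.

-0.10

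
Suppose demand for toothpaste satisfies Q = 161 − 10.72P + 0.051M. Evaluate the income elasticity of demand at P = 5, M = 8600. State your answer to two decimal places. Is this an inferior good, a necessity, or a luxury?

At P = 5, M = 8600: Q = 546.000.
Holding P constant, ∂Q/∂M = 0.051.
η_M = (∂Q/∂M)·(M/Q) = 0.051 × (8600/546.000) = 0.80.
Since 0 < η < 1, this is a necessity.

0.80 (necessity)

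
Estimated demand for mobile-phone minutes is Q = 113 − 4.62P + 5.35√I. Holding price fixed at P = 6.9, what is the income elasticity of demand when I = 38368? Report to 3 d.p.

At P = 6.9, I = 38368: Q = 1129.067.
Holding P constant, ∂Q/∂I = 5.35/(2√I) = 0.0136565.
η_I = (∂Q/∂I)·(I/Q) = 0.0136565 × (38368/1129.067) = 0.464.

0.464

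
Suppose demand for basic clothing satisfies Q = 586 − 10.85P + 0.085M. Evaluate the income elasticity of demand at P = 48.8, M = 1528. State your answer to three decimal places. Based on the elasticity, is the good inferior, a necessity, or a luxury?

0.697 (necessity)

At P = 48.8, M = 1528: Q = 186.400.
Holding P constant, ∂Q/∂M = 0.085.
η_M = (∂Q/∂M)·(M/Q) = 0.085 × (1528/186.400) = 0.697.
Since 0 < η < 1, this is a necessity.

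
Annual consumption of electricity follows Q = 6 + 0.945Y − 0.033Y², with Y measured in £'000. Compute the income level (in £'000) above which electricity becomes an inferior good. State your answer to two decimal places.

dQ/dY = 0.945 − 0.066Y.
The good is inferior where dQ/dY < 0. Setting dQ/dY = 0 gives Y = 0.945 / 0.066 = 14.32.

14.32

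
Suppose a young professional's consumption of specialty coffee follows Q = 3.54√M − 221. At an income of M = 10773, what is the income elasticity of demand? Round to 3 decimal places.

At M = 10773: Q = 146.427.
dQ/dM = 3.54/(2√M) = 0.0170532 at this income.
η = (dQ/dM)·(M/Q) = 0.0170532 × (10773/146.427) = 1.255.

1.255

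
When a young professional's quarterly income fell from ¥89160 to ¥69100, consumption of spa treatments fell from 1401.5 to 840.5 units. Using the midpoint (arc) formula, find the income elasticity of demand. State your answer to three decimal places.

ΔQ = 840.5 − 1401.5 = -561; midpoint Q̄ = (1401.5 + 840.5)/2 = 1121.
ΔI = 69100 − 89160 = -20060; midpoint Ī = (89160 + 69100)/2 = 79130.
η = (ΔQ/Q̄) ÷ (ΔI/Ī) = (-561/1121) ÷ (-20060/79130) = 1.974.

1.974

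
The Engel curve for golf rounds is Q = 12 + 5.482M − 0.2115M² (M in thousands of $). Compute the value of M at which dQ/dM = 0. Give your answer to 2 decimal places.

dQ/dM = 5.482 − 0.423M.
The good is inferior where dQ/dM < 0. Setting dQ/dM = 0 gives M = 5.482 / 0.423 = 12.96.

12.96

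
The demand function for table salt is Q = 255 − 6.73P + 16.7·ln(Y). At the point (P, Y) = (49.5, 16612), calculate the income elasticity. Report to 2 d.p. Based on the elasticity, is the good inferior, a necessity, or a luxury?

At P = 49.5, Y = 16612: Q = 84.154.
Holding P constant, ∂Q/∂Y = 16.7/Y = 0.0010053.
η_Y = (∂Q/∂Y)·(Y/Q) = 0.0010053 × (16612/84.154) = 0.20.
Since 0 < η < 1, this is a necessity.

0.20 (necessity)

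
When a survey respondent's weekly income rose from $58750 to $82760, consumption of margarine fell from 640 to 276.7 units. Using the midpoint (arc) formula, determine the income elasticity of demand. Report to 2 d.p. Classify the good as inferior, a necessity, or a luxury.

-2.34 (inferior good)

ΔQ = 276.7 − 640 = -363.3; midpoint Q̄ = (640 + 276.7)/2 = 458.35.
ΔI = 82760 − 58750 = 24010; midpoint Ī = (58750 + 82760)/2 = 70755.
η = (ΔQ/Q̄) ÷ (ΔI/Ī) = (-363.3/458.35) ÷ (24010/70755) = -2.34.
η < 0 ⇒ inferior good.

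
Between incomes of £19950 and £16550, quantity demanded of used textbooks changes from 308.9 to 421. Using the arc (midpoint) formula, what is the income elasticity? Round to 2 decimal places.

-1.65

ΔQ = 421 − 308.9 = 112.1; midpoint Q̄ = (308.9 + 421)/2 = 364.95.
ΔI = 16550 − 19950 = -3400; midpoint Ī = (19950 + 16550)/2 = 18250.
η = (ΔQ/Q̄) ÷ (ΔI/Ī) = (112.1/364.95) ÷ (-3400/18250) = -1.65.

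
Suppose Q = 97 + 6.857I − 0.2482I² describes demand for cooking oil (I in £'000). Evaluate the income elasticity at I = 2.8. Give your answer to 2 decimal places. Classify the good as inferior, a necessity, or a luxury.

At I = 2.8: Q = 114.2537.
dQ/dI = 6.857 − 0.4964I = 5.46708.
η = (dQ/dI)·(I/Q) = 5.46708 × (2.8/114.2537) = 0.13.
0 < η < 1 ⇒ necessity.

0.13 (necessity)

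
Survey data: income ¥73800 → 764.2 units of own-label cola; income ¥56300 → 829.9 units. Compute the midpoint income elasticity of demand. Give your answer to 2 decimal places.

ΔQ = 829.9 − 764.2 = 65.7; midpoint Q̄ = (764.2 + 829.9)/2 = 797.05.
ΔI = 56300 − 73800 = -17500; midpoint Ī = (73800 + 56300)/2 = 65050.
η = (ΔQ/Q̄) ÷ (ΔI/Ī) = (65.7/797.05) ÷ (-17500/65050) = -0.31.

-0.31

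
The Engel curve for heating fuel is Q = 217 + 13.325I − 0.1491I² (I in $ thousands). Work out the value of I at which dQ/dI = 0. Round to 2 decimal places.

44.68

dQ/dI = 13.325 − 0.2982I.
The good is inferior where dQ/dI < 0. Setting dQ/dI = 0 gives I = 13.325 / 0.2982 = 44.68.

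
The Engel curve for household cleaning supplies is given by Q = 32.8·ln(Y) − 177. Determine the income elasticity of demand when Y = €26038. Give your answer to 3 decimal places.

0.210

At Y = 26038: Q = 156.488.
dQ/dY = 32.8/Y = 0.0012597 at this income.
η = (dQ/dY)·(Y/Q) = 0.0012597 × (26038/156.488) = 0.210.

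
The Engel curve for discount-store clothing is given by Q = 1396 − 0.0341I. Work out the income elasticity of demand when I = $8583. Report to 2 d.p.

At I = 8583: Q = 1103.320.
dQ/dI = −0.0341.
η = (dQ/dI)·(I/Q) = -0.0341 × (8583/1103.320) = -0.27.

-0.27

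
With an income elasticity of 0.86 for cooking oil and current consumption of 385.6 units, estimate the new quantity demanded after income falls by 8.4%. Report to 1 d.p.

%ΔQ ≈ η × %ΔI = 0.86 × (-8.4%) = -7.224%.
New Q ≈ 385.6 × (1 − 0.07224) = 357.7.

357.7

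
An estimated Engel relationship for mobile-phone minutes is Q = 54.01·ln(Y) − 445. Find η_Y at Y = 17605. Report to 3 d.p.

At Y = 17605: Q = 82.998.
dQ/dY = 54.01/Y = 0.00306788 at this income.
η = (dQ/dY)·(Y/Q) = 0.00306788 × (17605/82.998) = 0.651.

0.651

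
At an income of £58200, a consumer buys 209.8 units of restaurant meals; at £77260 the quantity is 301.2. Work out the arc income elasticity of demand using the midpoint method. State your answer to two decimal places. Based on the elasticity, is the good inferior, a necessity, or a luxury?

1.27 (luxury)

ΔQ = 301.2 − 209.8 = 91.4; midpoint Q̄ = (209.8 + 301.2)/2 = 255.5.
ΔI = 77260 − 58200 = 19060; midpoint Ī = (58200 + 77260)/2 = 67730.
η = (ΔQ/Q̄) ÷ (ΔI/Ī) = (91.4/255.5) ÷ (19060/67730) = 1.27.
η > 1 ⇒ luxury.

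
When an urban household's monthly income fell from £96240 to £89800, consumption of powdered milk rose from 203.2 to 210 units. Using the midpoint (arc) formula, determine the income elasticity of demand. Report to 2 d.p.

ΔQ = 210 − 203.2 = 6.8; midpoint Q̄ = (203.2 + 210)/2 = 206.6.
ΔI = 89800 − 96240 = -6440; midpoint Ī = (96240 + 89800)/2 = 93020.
η = (ΔQ/Q̄) ÷ (ΔI/Ī) = (6.8/206.6) ÷ (-6440/93020) = -0.48.

-0.48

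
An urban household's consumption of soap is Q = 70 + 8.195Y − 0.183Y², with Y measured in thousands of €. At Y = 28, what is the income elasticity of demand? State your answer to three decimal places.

-0.369

At Y = 28: Q = 155.9880.
dQ/dY = 8.195 − 0.366Y = -2.05300.
η = (dQ/dY)·(Y/Q) = -2.05300 × (28/155.9880) = -0.369.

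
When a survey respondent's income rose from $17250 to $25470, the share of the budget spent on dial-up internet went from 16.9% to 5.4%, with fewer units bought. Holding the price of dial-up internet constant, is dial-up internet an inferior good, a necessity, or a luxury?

Quantity demanded falls as income rises, so η < 0.

inferior good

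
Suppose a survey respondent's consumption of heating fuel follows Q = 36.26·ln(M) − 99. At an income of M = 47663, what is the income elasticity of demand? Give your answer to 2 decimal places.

0.12

At M = 47663: Q = 291.589.
dQ/dM = 36.26/M = 0.000760758 at this income.
η = (dQ/dM)·(M/Q) = 0.000760758 × (47663/291.589) = 0.12.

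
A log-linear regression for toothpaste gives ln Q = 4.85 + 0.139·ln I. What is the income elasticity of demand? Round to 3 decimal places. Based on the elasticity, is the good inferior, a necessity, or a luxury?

0.139 (necessity)

In a log-linear demand, the coefficient on ln I is the income elasticity.
So η = 0.139.
0 < η < 1 ⇒ necessity.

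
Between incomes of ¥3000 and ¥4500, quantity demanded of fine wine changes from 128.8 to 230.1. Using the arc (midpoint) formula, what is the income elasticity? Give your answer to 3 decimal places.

ΔQ = 230.1 − 128.8 = 101.3; midpoint Q̄ = (128.8 + 230.1)/2 = 179.45.
ΔI = 4500 − 3000 = 1500; midpoint Ī = (3000 + 4500)/2 = 3750.
η = (ΔQ/Q̄) ÷ (ΔI/Ī) = (101.3/179.45) ÷ (1500/3750) = 1.411.

1.411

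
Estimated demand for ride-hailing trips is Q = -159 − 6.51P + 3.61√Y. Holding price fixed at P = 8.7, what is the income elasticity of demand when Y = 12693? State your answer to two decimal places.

At P = 8.7, Y = 12693: Q = 191.077.
Holding P constant, ∂Q/∂Y = 3.61/(2√Y) = 0.0160212.
η_Y = (∂Q/∂Y)·(Y/Q) = 0.0160212 × (12693/191.077) = 1.06.

1.06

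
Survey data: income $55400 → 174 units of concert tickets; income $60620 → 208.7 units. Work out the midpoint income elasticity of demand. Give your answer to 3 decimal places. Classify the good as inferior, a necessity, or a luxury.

2.015 (luxury)

ΔQ = 208.7 − 174 = 34.7; midpoint Q̄ = (174 + 208.7)/2 = 191.35.
ΔI = 60620 − 55400 = 5220; midpoint Ī = (55400 + 60620)/2 = 58010.
η = (ΔQ/Q̄) ÷ (ΔI/Ī) = (34.7/191.35) ÷ (5220/58010) = 2.015.
η > 1 ⇒ luxury.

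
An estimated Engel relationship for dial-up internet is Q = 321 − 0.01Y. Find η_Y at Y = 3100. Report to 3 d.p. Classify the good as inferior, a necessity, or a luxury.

At Y = 3100: Q = 290.000.
dQ/dY = −0.01.
η = (dQ/dY)·(Y/Q) = -0.01 × (3100/290.000) = -0.107.
Since η < 0, the good is an inferior good.

-0.107 (inferior good)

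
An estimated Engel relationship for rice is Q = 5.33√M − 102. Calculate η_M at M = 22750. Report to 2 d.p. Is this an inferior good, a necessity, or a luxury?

At M = 22750: Q = 701.929.
dQ/dM = 5.33/(2√M) = 0.0176688 at this income.
η = (dQ/dM)·(M/Q) = 0.0176688 × (22750/701.929) = 0.57.
Since 0 < η < 1, the good is a necessity.

0.57 (necessity)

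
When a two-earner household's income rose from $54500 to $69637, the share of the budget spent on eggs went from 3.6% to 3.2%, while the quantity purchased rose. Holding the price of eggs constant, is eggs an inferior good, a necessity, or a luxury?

necessity

Quantity rises but the budget share falls as income rises, so 0 < η < 1.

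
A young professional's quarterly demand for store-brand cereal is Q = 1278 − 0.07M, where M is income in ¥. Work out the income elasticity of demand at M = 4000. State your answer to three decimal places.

At M = 4000: Q = 998.000.
dQ/dM = −0.07.
η = (dQ/dM)·(M/Q) = -0.07 × (4000/998.000) = -0.281.

-0.281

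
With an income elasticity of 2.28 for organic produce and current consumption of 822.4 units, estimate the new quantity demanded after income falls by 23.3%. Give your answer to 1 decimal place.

%ΔQ ≈ η × %ΔI = 2.28 × (-23.3%) = -53.124%.
New Q ≈ 822.4 × (1 − 0.53124) = 385.5.

385.5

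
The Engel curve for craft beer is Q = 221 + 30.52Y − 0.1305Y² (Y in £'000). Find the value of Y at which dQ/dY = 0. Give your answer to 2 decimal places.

116.93

dQ/dY = 30.52 − 0.261Y.
The good is inferior where dQ/dY < 0. Setting dQ/dY = 0 gives Y = 30.52 / 0.261 = 116.93.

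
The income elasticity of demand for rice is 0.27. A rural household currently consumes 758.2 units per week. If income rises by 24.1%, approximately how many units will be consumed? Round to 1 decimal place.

%ΔQ ≈ η × %ΔI = 0.27 × 24.1% = 6.507%.
New Q ≈ 758.2 × (1 + 0.06507) = 807.5.

807.5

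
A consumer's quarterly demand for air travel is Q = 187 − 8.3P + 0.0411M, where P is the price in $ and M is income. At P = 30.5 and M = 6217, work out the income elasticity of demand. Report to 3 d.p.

1.349

At P = 30.5, M = 6217: Q = 189.369.
Holding P constant, ∂Q/∂M = 0.0411.
η_M = (∂Q/∂M)·(M/Q) = 0.0411 × (6217/189.369) = 1.349.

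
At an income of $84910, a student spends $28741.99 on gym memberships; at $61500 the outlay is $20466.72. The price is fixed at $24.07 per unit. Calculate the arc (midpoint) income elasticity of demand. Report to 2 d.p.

With a constant price, Q₁ = 28741.99/24.07 = 1194.100 and Q₂ = 20466.72/24.07 = 850.300 (equivalently, work directly with expenditure since P cancels).
Midpoint %ΔQ = (20466.72 − 28741.99)/24604.36 = -0.33633; midpoint %ΔI = (61500 − 84910)/73205 = -0.31979.
η = -0.33633 / -0.31979 = 1.05.

1.05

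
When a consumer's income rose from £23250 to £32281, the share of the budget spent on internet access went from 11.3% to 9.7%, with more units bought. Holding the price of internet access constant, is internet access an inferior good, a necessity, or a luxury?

necessity

Quantity rises but the budget share falls as income rises, so 0 < η < 1.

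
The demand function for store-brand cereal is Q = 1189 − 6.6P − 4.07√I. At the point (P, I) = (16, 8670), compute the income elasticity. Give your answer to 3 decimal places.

-0.269

At P = 16, I = 8670: Q = 704.431.
Holding P constant, ∂Q/∂I = -4.07/(2√I) = -0.0218552.
η_I = (∂Q/∂I)·(I/Q) = -0.0218552 × (8670/704.431) = -0.269.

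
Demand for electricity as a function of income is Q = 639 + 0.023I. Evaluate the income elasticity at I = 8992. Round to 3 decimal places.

0.245

At I = 8992: Q = 845.816.
dQ/dI = 0.023.
η = (dQ/dI)·(I/Q) = 0.023 × (8992/845.816) = 0.245.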